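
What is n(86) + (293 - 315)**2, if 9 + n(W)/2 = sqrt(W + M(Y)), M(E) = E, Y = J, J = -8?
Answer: 466 + 2*sqrt(78) ≈ 483.66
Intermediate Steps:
Y = -8
n(W) = -18 + 2*sqrt(-8 + W) (n(W) = -18 + 2*sqrt(W - 8) = -18 + 2*sqrt(-8 + W))
n(86) + (293 - 315)**2 = (-18 + 2*sqrt(-8 + 86)) + (293 - 315)**2 = (-18 + 2*sqrt(78)) + (-22)**2 = (-18 + 2*sqrt(78)) + 484 = 466 + 2*sqrt(78)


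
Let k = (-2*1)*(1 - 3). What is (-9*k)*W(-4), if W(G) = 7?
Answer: -252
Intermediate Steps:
k = 4 (k = -2*(-2) = 4)
(-9*k)*W(-4) = -9*4*7 = -36*7 = -252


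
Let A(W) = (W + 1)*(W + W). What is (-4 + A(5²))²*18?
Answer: 30233088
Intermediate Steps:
A(W) = 2*W*(1 + W) (A(W) = (1 + W)*(2*W) = 2*W*(1 + W))
(-4 + A(5²))²*18 = (-4 + 2*5²*(1 + 5²))²*18 = (-4 + 2*25*(1 + 25))²*18 = (-4 + 2*25*26)²*18 = (-4 + 1300)²*18 = 1296²*18 = 1679616*18 = 30233088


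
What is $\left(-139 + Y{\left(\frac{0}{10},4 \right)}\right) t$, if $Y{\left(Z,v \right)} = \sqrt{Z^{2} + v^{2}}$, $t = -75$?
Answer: $10125$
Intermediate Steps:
$\left(-139 + Y{\left(\frac{0}{10},4 \right)}\right) t = \left(-139 + \sqrt{\left(\frac{0}{10}\right)^{2} + 4^{2}}\right) \left(-75\right) = \left(-139 + \sqrt{\left(0 \cdot \frac{1}{10}\right)^{2} + 16}\right) \left(-75\right) = \left(-139 + \sqrt{0^{2} + 16}\right) \left(-75\right) = \left(-139 + \sqrt{0 + 16}\right) \left(-75\right) = \left(-139 + \sqrt{16}\right) \left(-75\right) = \left(-139 + 4\right) \left(-75\right) = \left(-135\right) \left(-75\right) = 10125$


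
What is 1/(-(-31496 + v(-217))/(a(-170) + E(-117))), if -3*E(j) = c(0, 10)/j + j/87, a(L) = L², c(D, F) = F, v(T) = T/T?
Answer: 294177953/320587605 ≈ 0.91762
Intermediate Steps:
v(T) = 1
E(j) = -10/(3*j) - j/261 (E(j) = -(10/j + j/87)/3 = -10/(3*j) - j/261)
1/(-(-31496 + v(-217))/(a(-170) + E(-117))) = 1/(-(-31496 + 1)/((-170)² + (1/261)*(-870 - 1*(-117)²)/(-117))) = 1/(-(-31495)/(28900 + (1/261)*(-1/117)*(-870 - 1*13689))) = 1/(-(-31495)/(28900 + (1/261)*(-1/117)*(-870 - 13689))) = 1/(-(-31495)/(28900 + (1/261)*(-1/117)*(-14559))) = 1/(-(-31495)/(28900 + 4853/10179)) = 1/(-(-31495)/294177953/10179) = 1/(-(-31495)*10179/294177953) = 1/(-1*(-320587605/294177953)) = 1/(320587605/294177953) = 294177953/320587605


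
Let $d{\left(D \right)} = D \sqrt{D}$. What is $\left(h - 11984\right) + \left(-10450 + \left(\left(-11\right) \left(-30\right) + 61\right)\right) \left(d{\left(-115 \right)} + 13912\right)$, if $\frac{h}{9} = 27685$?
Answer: $-139703627 + 1156785 i \sqrt{115} \approx -1.397 \cdot 10^{8} + 1.2405 \cdot 10^{7} i$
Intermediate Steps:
$h = 249165$ ($h = 9 \cdot 27685 = 249165$)
$d{\left(D \right)} = D^{\frac{3}{2}}$
$\left(h - 11984\right) + \left(-10450 + \left(\left(-11\right) \left(-30\right) + 61\right)\right) \left(d{\left(-115 \right)} + 13912\right) = \left(249165 - 11984\right) + \left(-10450 + \left(\left(-11\right) \left(-30\right) + 61\right)\right) \left(\left(-115\right)^{\frac{3}{2}} + 13912\right) = 237181 + \left(-10450 + \left(330 + 61\right)\right) \left(- 115 i \sqrt{115} + 13912\right) = 237181 + \left(-10450 + 391\right) \left(13912 - 115 i \sqrt{115}\right) = 237181 - 10059 \left(13912 - 115 i \sqrt{115}\right) = 237181 - \left(139940808 - 1156785 i \sqrt{115}\right) = -139703627 + 1156785 i \sqrt{115}$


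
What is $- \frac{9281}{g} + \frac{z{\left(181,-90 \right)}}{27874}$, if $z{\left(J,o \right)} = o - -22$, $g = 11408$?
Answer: $- \frac{129737169}{158993296} \approx -0.81599$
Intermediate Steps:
$z{\left(J,o \right)} = 22 + o$ ($z{\left(J,o \right)} = o + 22 = 22 + o$)
$- \frac{9281}{g} + \frac{z{\left(181,-90 \right)}}{27874} = - \frac{9281}{11408} + \frac{22 - 90}{27874} = \left(-9281\right) \frac{1}{11408} - \frac{34}{13937} = - \frac{9281}{11408} - \frac{34}{13937} = - \frac{129737169}{158993296}$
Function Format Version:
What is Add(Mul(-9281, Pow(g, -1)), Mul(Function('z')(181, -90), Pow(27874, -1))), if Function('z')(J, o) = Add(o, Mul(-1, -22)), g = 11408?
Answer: Rational(-129737169, 158993296) ≈ -0.81599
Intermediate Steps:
Function('z')(J, o) = Add(22, o) (Function('z')(J, o) = Add(o, 22) = Add(22, o))
Add(Mul(-9281, Pow(g, -1)), Mul(Function('z')(181, -90), Pow(27874, -1))) = Add(Mul(-9281, Pow(11408, -1)), Mul(Add(22, -90), Pow(27874, -1))) = Add(Mul(-9281, Rational(1, 11408)), Mul(-68, Rational(1, 27874))) = Add(Rational(-9281, 11408), Rational(-34, 13937)) = Rational(-129737169, 158993296)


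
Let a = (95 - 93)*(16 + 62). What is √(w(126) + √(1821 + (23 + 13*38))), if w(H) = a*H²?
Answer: √(2476656 + √2338) ≈ 1573.8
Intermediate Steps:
a = 156 (a = 2*78 = 156)
w(H) = 156*H²
√(w(126) + √(1821 + (23 + 13*38))) = √(156*126² + √(1821 + (23 + 13*38))) = √(156*15876 + √(1821 + (23 + 494))) = √(2476656 + √(1821 + 517)) = √(2476656 + √2338)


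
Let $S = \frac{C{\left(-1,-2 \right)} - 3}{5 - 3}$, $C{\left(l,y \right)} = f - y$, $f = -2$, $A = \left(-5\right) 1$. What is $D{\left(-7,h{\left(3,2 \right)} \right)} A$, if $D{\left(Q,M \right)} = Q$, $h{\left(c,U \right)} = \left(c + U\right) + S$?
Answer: $35$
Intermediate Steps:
$A = -5$
$C{\left(l,y \right)} = -2 - y$
$S = - \frac{3}{2}$ ($S = \frac{\left(-2 - -2\right) - 3}{5 - 3} = \frac{\left(-2 + 2\right) - 3}{2} = \left(0 - 3\right) \frac{1}{2} = \left(-3\right) \frac{1}{2} = - \frac{3}{2} \approx -1.5$)
$h{\left(c,U \right)} = - \frac{3}{2} + U + c$ ($h{\left(c,U \right)} = \left(c + U\right) - \frac{3}{2} = \left(U + c\right) - \frac{3}{2} = - \frac{3}{2} + U + c$)
$D{\left(-7,h{\left(3,2 \right)} \right)} A = \left(-7\right) \left(-5\right) = 35$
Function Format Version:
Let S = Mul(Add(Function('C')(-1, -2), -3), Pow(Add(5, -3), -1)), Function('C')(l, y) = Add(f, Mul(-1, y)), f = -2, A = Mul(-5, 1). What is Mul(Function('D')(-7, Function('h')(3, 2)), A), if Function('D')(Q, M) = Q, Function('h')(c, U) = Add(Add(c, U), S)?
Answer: 35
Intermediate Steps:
A = -5
Function('C')(l, y) = Add(-2, Mul(-1, y))
S = Rational(-3, 2) (S = Mul(Add(Add(-2, Mul(-1, -2)), -3), Pow(Add(5, -3), -1)) = Mul(Add(Add(-2, 2), -3), Pow(2, -1)) = Mul(Add(0, -3), Rational(1, 2)) = Mul(-3, Rational(1, 2)) = Rational(-3, 2) ≈ -1.5000)
Function('h')(c, U) = Add(Rational(-3, 2), U, c) (Function('h')(c, U) = Add(Add(c, U), Rational(-3, 2)) = Add(Add(U, c), Rational(-3, 2)) = Add(Rational(-3, 2), U, c))
Mul(Function('D')(-7, Function('h')(3, 2)), A) = Mul(-7, -5) = 35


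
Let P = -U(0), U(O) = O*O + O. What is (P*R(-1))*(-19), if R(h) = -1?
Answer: 0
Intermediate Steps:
U(O) = O + O² (U(O) = O² + O = O + O²)
P = 0 (P = -0*(1 + 0) = -0 = -1*0 = 0)
(P*R(-1))*(-19) = (0*(-1))*(-19) = 0*(-19) = 0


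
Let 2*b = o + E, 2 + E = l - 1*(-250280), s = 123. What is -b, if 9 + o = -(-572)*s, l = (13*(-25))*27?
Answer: -155925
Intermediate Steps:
l = -8775 (l = -325*27 = -8775)
E = 241503 (E = -2 + (-8775 - 1*(-250280)) = -2 + (-8775 + 250280) = -2 + 241505 = 241503)
o = 70347 (o = -9 - (-572)*123 = -9 - 1*(-70356) = -9 + 70356 = 70347)
b = 155925 (b = (70347 + 241503)/2 = (½)*311850 = 155925)
-b = -1*155925 = -155925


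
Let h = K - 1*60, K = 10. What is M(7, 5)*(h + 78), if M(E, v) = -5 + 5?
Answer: 0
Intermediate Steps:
M(E, v) = 0
h = -50 (h = 10 - 1*60 = 10 - 60 = -50)
M(7, 5)*(h + 78) = 0*(-50 + 78) = 0*28 = 0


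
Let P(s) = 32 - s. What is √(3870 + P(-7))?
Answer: √3909 ≈ 62.522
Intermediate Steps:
√(3870 + P(-7)) = √(3870 + (32 - 1*(-7))) = √(3870 + (32 + 7)) = √(3870 + 39) = √3909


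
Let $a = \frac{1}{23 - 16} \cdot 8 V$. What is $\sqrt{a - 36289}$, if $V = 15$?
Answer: $\frac{i \sqrt{1777321}}{7} \approx 190.45 i$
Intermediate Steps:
$a = \frac{120}{7}$ ($a = \frac{1}{23 - 16} \cdot 8 \cdot 15 = \frac{1}{7} \cdot 8 \cdot 15 = \frac{8}{7} \cdot 15 = \frac{120}{7} \approx 17.143$)
$\sqrt{a - 36289} = \sqrt{\frac{120}{7} - 36289} = \sqrt{- \frac{253903}{7}} = \frac{i \sqrt{1777321}}{7}$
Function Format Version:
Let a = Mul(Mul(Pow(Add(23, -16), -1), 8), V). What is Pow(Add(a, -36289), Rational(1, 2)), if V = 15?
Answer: Mul(Rational(1, 7), I, Pow(1777321, Rational(1, 2))) ≈ Mul(190.45, I)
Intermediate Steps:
a = Rational(120, 7) (a = Mul(Mul(Pow(Add(23, -16), -1), 8), 15) = Mul(Mul(Pow(7, -1), 8), 15) = Mul(Mul(Rational(1, 7), 8), 15) = Mul(Rational(8, 7), 15) = Rational(120, 7) ≈ 17.143)
Pow(Add(a, -36289), Rational(1, 2)) = Pow(Add(Rational(120, 7), -36289), Rational(1, 2)) = Pow(Rational(-253903, 7), Rational(1, 2)) = Mul(Rational(1, 7), I, Pow(1777321, Rational(1, 2)))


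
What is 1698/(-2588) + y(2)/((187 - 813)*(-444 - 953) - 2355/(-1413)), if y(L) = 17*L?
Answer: -2227279791/3394900874 ≈ -0.65607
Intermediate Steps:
1698/(-2588) + y(2)/((187 - 813)*(-444 - 953) - 2355/(-1413)) = 1698/(-2588) + (17*2)/((187 - 813)*(-444 - 953) - 2355/(-1413)) = 1698*(-1/2588) + 34/(-626*(-1397) - 2355*(-1/1413)) = -849/1294 + 34/(874522 + 5/3) = -849/1294 + 34/(2623571/3) = -849/1294 + 34*(3/2623571) = -849/1294 + 102/2623571 = -2227279791/3394900874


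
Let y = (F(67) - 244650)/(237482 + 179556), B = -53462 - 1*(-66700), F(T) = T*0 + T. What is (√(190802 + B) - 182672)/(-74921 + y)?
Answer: 76181165536/31245148581 - 834076*√51010/31245148581 ≈ 2.4321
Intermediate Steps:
F(T) = T (F(T) = 0 + T = T)
B = 13238 (B = -53462 + 66700 = 13238)
y = -244583/417038 (y = (67 - 244650)/(237482 + 179556) = -244583/417038 ≈ -0.58648)
(√(190802 + B) - 182672)/(-74921 + y) = (√(190802 + 13238) - 182672)/(-74921 - 244583/417038) = (√204040 - 182672)/(-31245148581/417038) = (2*√51010 - 182672)*(-417038/31245148581) = (-182672 + 2*√51010)*(-417038/31245148581) = 76181165536/31245148581 - 834076*√51010/31245148581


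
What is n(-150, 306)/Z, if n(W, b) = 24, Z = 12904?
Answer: 3/1613 ≈ 0.0018599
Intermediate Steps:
n(-150, 306)/Z = 24/12904 = 24*(1/12904) = 3/1613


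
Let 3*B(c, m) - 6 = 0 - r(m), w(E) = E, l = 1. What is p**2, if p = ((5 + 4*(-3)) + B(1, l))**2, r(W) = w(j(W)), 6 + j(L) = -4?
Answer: 625/81 ≈ 7.7160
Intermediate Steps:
j(L) = -10 (j(L) = -6 - 4 = -10)
r(W) = -10
B(c, m) = 16/3 (B(c, m) = 2 + (0 - 1*(-10))/3 = 2 + (0 + 10)/3 = 2 + (1/3)*10 = 2 + 10/3 = 16/3)
p = 25/9 (p = ((5 + 4*(-3)) + 16/3)**2 = ((5 - 12) + 16/3)**2 = (-7 + 16/3)**2 = (-5/3)**2 = 25/9 ≈ 2.7778)
p**2 = (25/9)**2 = 625/81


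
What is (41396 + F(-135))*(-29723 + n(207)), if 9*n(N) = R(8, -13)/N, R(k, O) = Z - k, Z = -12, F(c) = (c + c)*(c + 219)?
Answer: -1036379203804/1863 ≈ -5.5630e+8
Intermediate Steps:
F(c) = 2*c*(219 + c) (F(c) = (2*c)*(219 + c) = 2*c*(219 + c))
R(k, O) = -12 - k
n(N) = -20/(9*N) (n(N) = ((-12 - 1*8)/N)/9 = ((-12 - 8)/N)/9 = (-20/N)/9 = -20/(9*N))
(41396 + F(-135))*(-29723 + n(207)) = (41396 + 2*(-135)*(219 - 135))*(-29723 - 20/9/207) = (41396 + 2*(-135)*84)*(-29723 - 20/9*1/207) = (41396 - 22680)*(-29723 - 20/1863) = 18716*(-55373969/1863) = -1036379203804/1863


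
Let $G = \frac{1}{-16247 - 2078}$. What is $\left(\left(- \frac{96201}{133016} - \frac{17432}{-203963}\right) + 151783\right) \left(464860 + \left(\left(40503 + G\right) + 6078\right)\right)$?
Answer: $\frac{9648418108387339187015853}{124290881156650} \approx 7.7628 \cdot 10^{10}$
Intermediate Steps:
$G = - \frac{1}{18325}$ ($G = \frac{1}{-18325} = - \frac{1}{18325} \approx -5.457 \cdot 10^{-5}$)
$\left(\left(- \frac{96201}{133016} - \frac{17432}{-203963}\right) + 151783\right) \left(464860 + \left(\left(40503 + G\right) + 6078\right)\right) = \left(\left(- \frac{96201}{133016} - \frac{17432}{-203963}\right) + 151783\right) \left(464860 + \left(\left(40503 - \frac{1}{18325}\right) + 6078\right)\right) = \left(\left(\left(-96201\right) \frac{1}{133016} - - \frac{17432}{203963}\right) + 151783\right) \left(464860 + \left(\frac{742217474}{18325} + 6078\right)\right) = \left(\left(- \frac{96201}{133016} + \frac{17432}{203963}\right) + 151783\right) \left(464860 + \frac{853596824}{18325}\right) = \left(- \frac{17302709651}{27130342408} + 151783\right) \frac{9372156324}{18325} = \frac{4117907459003813}{27130342408} \cdot \frac{9372156324}{18325} = \frac{9648418108387339187015853}{124290881156650}$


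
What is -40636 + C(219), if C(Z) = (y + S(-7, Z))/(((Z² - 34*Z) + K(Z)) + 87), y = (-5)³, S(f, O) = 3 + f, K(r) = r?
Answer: -552934095/13607 ≈ -40636.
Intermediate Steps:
y = -125
C(Z) = -129/(87 + Z² - 33*Z) (C(Z) = (-125 + (3 - 7))/(((Z² - 34*Z) + Z) + 87) = (-125 - 4)/((Z² - 33*Z) + 87) = -129/(87 + Z² - 33*Z))
-40636 + C(219) = -40636 - 129/(87 + 219² - 33*219) = -40636 - 129/(87 + 47961 - 7227) = -40636 - 129/40821 = -40636 - 129*1/40821 = -40636 - 43/13607 = -552934095/13607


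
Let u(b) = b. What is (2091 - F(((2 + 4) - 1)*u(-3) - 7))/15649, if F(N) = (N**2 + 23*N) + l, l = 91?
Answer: 2022/15649 ≈ 0.12921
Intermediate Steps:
F(N) = 91 + N**2 + 23*N (F(N) = (N**2 + 23*N) + 91 = 91 + N**2 + 23*N)
(2091 - F(((2 + 4) - 1)*u(-3) - 7))/15649 = (2091 - (91 + (((2 + 4) - 1)*(-3) - 7)**2 + 23*(((2 + 4) - 1)*(-3) - 7)))/15649 = (2091 - (91 + ((6 - 1)*(-3) - 7)**2 + 23*((6 - 1)*(-3) - 7)))*(1/15649) = (2091 - (91 + (5*(-3) - 7)**2 + 23*(5*(-3) - 7)))*(1/15649) = (2091 - (91 + (-15 - 7)**2 + 23*(-15 - 7)))*(1/15649) = (2091 - (91 + (-22)**2 + 23*(-22)))*(1/15649) = (2091 - (91 + 484 - 506))*(1/15649) = (2091 - 1*69)*(1/15649) = (2091 - 69)*(1/15649) = 2022*(1/15649) = 2022/15649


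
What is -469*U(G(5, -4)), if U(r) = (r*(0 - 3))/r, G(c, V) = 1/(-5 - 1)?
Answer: 1407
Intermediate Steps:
G(c, V) = -⅙ (G(c, V) = 1/(-6) = -⅙)
U(r) = -3 (U(r) = (r*(-3))/r = (-3*r)/r = -3)
-469*U(G(5, -4)) = -469*(-3) = 1407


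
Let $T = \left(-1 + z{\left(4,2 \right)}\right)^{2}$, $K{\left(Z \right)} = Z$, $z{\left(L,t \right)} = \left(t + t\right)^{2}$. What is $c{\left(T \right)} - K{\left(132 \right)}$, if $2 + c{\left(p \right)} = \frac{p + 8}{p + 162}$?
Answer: $- \frac{51625}{387} \approx -133.4$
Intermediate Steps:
$z{\left(L,t \right)} = 4 t^{2}$ ($z{\left(L,t \right)} = \left(2 t\right)^{2} = 4 t^{2}$)
$T = 225$ ($T = \left(-1 + 4 \cdot 2^{2}\right)^{2} = \left(-1 + 4 \cdot 4\right)^{2} = \left(-1 + 16\right)^{2} = 15^{2} = 225$)
$c{\left(p \right)} = -2 + \frac{8 + p}{162 + p}$ ($c{\left(p \right)} = -2 + \frac{p + 8}{p + 162} = -2 + \frac{8 + p}{162 + p}$)
$c{\left(T \right)} - K{\left(132 \right)} = \frac{-316 - 225}{162 + 225} - 132 = \frac{-316 - 225}{387} - 132 = \frac{1}{387} \left(-541\right) - 132 = - \frac{541}{387} - 132 = - \frac{51625}{387}$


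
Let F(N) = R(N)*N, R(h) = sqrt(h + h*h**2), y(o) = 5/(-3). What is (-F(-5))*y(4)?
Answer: -25*I*sqrt(130)/3 ≈ -95.015*I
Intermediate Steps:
y(o) = -5/3 (y(o) = 5*(-1/3) = -5/3)
R(h) = sqrt(h + h**3)
F(N) = N*sqrt(N + N**3) (F(N) = sqrt(N + N**3)*N = N*sqrt(N + N**3))
(-F(-5))*y(4) = -(-5)*sqrt(-5 + (-5)**3)*(-5/3) = -(-5)*sqrt(-5 - 125)*(-5/3) = -(-5)*sqrt(-130)*(-5/3) = -(-5)*I*sqrt(130)*(-5/3) = (5*I*sqrt(130))*(-5/3) = -25*I*sqrt(130)/3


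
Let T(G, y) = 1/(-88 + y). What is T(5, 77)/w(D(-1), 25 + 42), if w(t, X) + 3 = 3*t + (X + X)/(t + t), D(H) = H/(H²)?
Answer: 1/803 ≈ 0.0012453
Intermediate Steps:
D(H) = 1/H (D(H) = H/H² = 1/H)
w(t, X) = -3 + 3*t + X/t (w(t, X) = -3 + (3*t + (X + X)/(t + t)) = -3 + (3*t + (2*X)/((2*t))) = -3 + (3*t + (2*X)*(1/(2*t))) = -3 + (3*t + X/t) = -3 + 3*t + X/t)
T(5, 77)/w(D(-1), 25 + 42) = 1/((-88 + 77)*(-3 + 3/(-1) + (25 + 42)/(1/(-1)))) = 1/((-11)*(-3 + 3*(-1) + 67/(-1))) = -1/(11*(-3 - 3 + 67*(-1))) = -1/(11*(-3 - 3 - 67)) = -1/11/(-73) = -1/11*(-1/73) = 1/803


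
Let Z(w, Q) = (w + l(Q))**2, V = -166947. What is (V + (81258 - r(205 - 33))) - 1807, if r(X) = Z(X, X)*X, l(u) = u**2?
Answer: -152292247688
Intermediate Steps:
Z(w, Q) = (w + Q**2)**2
r(X) = X*(X + X**2)**2 (r(X) = (X + X**2)**2*X = X*(X + X**2)**2)
(V + (81258 - r(205 - 33))) - 1807 = (-166947 + (81258 - (205 - 33)**3*(1 + (205 - 33))**2)) - 1807 = (-166947 + (81258 - 172**3*(1 + 172)**2)) - 1807 = (-166947 + (81258 - 5088448*173**2)) - 1807 = (-166947 + (81258 - 5088448*29929)) - 1807 = (-166947 + (81258 - 1*152292160192)) - 1807 = (-166947 + (81258 - 152292160192)) - 1807 = (-166947 - 152292078934) - 1807 = -152292245881 - 1807 = -152292247688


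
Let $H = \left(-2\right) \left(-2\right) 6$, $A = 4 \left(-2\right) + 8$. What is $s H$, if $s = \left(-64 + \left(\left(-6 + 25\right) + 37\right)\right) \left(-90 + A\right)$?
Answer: $17280$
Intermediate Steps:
$A = 0$ ($A = -8 + 8 = 0$)
$H = 24$ ($H = 4 \cdot 6 = 24$)
$s = 720$ ($s = \left(-64 + \left(\left(-6 + 25\right) + 37\right)\right) \left(-90 + 0\right) = \left(-64 + \left(19 + 37\right)\right) \left(-90\right) = \left(-64 + 56\right) \left(-90\right) = \left(-8\right) \left(-90\right) = 720$)
$s H = 720 \cdot 24 = 17280$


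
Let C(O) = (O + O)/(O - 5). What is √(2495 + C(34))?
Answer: 3*√233363/29 ≈ 49.973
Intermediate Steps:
C(O) = 2*O/(-5 + O) (C(O) = (2*O)/(-5 + O) = 2*O/(-5 + O))
√(2495 + C(34)) = √(2495 + 2*34/(-5 + 34)) = √(2495 + 2*34/29) = √(2495 + 2*34*(1/29)) = √(2495 + 68/29) = √(72423/29) = 3*√233363/29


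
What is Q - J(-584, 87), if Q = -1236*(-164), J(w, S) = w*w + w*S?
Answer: -87544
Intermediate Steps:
J(w, S) = w² + S*w
Q = 202704
Q - J(-584, 87) = 202704 - (-584)*(87 - 584) = 202704 - (-584)*(-497) = 202704 - 1*290248 = 202704 - 290248 = -87544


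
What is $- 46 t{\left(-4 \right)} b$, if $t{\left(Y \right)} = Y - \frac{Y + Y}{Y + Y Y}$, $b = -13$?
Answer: $- \frac{5980}{3} \approx -1993.3$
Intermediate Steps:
$t{\left(Y \right)} = Y - \frac{2 Y}{Y + Y^{2}}$
$- 46 t{\left(-4 \right)} b = - 46 \frac{-2 - 4 + \left(-4\right)^{2}}{1 - 4} \left(-13\right) = - 46 \frac{-2 - 4 + 16}{-3} \left(-13\right) = - 46 \left(\left(- \frac{1}{3}\right) 10\right) \left(-13\right) = \left(-46\right) \left(- \frac{10}{3}\right) \left(-13\right) = \frac{460}{3} \left(-13\right) = - \frac{5980}{3}$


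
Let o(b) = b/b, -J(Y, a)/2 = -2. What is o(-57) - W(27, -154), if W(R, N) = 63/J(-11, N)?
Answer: -59/4 ≈ -14.750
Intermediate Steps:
J(Y, a) = 4 (J(Y, a) = -2*(-2) = 4)
W(R, N) = 63/4
o(b) = 1
o(-57) - W(27, -154) = 1 - 1*63/4 = 1 - 63/4 = -59/4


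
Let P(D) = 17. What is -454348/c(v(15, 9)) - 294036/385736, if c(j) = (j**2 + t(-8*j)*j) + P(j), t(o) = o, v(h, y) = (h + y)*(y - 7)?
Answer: 42630291533/1553648174 ≈ 27.439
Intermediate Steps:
v(h, y) = (-7 + y)*(h + y) (v(h, y) = (h + y)*(-7 + y) = (-7 + y)*(h + y))
c(j) = 17 - 7*j**2 (c(j) = (j**2 + (-8*j)*j) + 17 = (j**2 - 8*j**2) + 17 = -7*j**2 + 17 = 17 - 7*j**2)
-454348/c(v(15, 9)) - 294036/385736 = -454348/(17 - 7*(9**2 - 7*15 - 7*9 + 15*9)**2) - 294036/385736 = -454348/(17 - 7*(81 - 105 - 63 + 135)**2) - 294036*1/385736 = -454348/(17 - 7*48**2) - 73509/96434 = -454348/(17 - 7*2304) - 73509/96434 = -454348/(17 - 16128) - 73509/96434 = -454348/(-16111) - 73509/96434 = -454348*(-1/16111) - 73509/96434 = 454348/16111 - 73509/96434 = 42630291533/1553648174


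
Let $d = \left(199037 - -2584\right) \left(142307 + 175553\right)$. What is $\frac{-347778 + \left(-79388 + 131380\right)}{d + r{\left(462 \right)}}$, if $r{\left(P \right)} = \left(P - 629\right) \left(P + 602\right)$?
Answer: $- \frac{147893}{32043536686} \approx -4.6154 \cdot 10^{-6}$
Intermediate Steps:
$r{\left(P \right)} = \left(-629 + P\right) \left(602 + P\right)$
$d = 64087251060$ ($d = \left(199037 + 2584\right) 317860 = 201621 \cdot 317860 = 64087251060$)
$\frac{-347778 + \left(-79388 + 131380\right)}{d + r{\left(462 \right)}} = \frac{-347778 + \left(-79388 + 131380\right)}{64087251060 - \left(391132 - 213444\right)} = \frac{-347778 + 51992}{64087251060 - 177688} = - \frac{295786}{64087251060 - 177688} = - \frac{295786}{64087073372} = \left(-295786\right) \frac{1}{64087073372} = - \frac{147893}{32043536686}$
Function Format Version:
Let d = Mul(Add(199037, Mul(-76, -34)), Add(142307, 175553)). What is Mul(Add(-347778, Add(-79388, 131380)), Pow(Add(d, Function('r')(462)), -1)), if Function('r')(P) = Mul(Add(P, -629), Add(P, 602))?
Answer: Rational(-147893, 32043536686) ≈ -4.6154e-6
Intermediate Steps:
Function('r')(P) = Mul(Add(-629, P), Add(602, P))
d = 64087251060 (d = Mul(Add(199037, 2584), 317860) = Mul(201621, 317860) = 64087251060)
Mul(Add(-347778, Add(-79388, 131380)), Pow(Add(d, Function('r')(462)), -1)) = Mul(Add(-347778, Add(-79388, 131380)), Pow(Add(64087251060, Add(-378658, Pow(462, 2), Mul(-27, 462))), -1)) = Mul(Add(-347778, 51992), Pow(Add(64087251060, Add(-378658, 213444, -12474)), -1)) = Mul(-295786, Pow(Add(64087251060, -177688), -1)) = Mul(-295786, Pow(64087073372, -1)) = Mul(-295786, Rational(1, 64087073372)) = Rational(-147893, 32043536686)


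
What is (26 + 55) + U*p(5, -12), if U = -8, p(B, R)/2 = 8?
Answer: -47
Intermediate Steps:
p(B, R) = 16 (p(B, R) = 2*8 = 16)
(26 + 55) + U*p(5, -12) = (26 + 55) - 8*16 = 81 - 128 = -47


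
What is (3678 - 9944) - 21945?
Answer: -28211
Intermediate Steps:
(3678 - 9944) - 21945 = -6266 - 21945 = -28211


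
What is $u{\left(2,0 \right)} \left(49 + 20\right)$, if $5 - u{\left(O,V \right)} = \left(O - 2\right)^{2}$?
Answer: $345$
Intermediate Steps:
$u{\left(O,V \right)} = 5 - \left(-2 + O\right)^{2}$ ($u{\left(O,V \right)} = 5 - \left(O - 2\right)^{2} = 5 - \left(-2 + O\right)^{2}$)
$u{\left(2,0 \right)} \left(49 + 20\right) = \left(5 - \left(-2 + 2\right)^{2}\right) \left(49 + 20\right) = \left(5 - 0^{2}\right) 69 = \left(5 - 0\right) 69 = \left(5 + 0\right) 69 = 5 \cdot 69 = 345$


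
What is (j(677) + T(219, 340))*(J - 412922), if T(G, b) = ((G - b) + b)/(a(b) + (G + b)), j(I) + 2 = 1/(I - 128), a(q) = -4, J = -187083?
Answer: 19544322868/20313 ≈ 9.6216e+5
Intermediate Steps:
j(I) = -2 + 1/(-128 + I) (j(I) = -2 + 1/(I - 128) = -2 + 1/(-128 + I))
T(G, b) = G/(-4 + G + b) (T(G, b) = ((G - b) + b)/(-4 + (G + b)) = G/(-4 + G + b))
(j(677) + T(219, 340))*(J - 412922) = ((257 - 2*677)/(-128 + 677) + 219/(-4 + 219 + 340))*(-187083 - 412922) = ((257 - 1354)/549 + 219/555)*(-600005) = ((1/549)*(-1097) + 219*(1/555))*(-600005) = (-1097/549 + 73/185)*(-600005) = -162868/101565*(-600005) = 19544322868/20313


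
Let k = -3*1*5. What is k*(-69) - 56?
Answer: 979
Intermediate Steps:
k = -15 (k = -3*5 = -15)
k*(-69) - 56 = -15*(-69) - 56 = 1035 - 56 = 979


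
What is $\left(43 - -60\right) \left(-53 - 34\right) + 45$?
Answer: $-8916$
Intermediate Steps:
$\left(43 - -60\right) \left(-53 - 34\right) + 45 = \left(43 + 60\right) \left(-53 - 34\right) + 45 = 103 \left(-87\right) + 45 = -8961 + 45 = -8916$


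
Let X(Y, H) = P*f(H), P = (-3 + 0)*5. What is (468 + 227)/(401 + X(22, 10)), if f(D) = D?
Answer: 695/251 ≈ 2.7689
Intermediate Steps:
P = -15 (P = -3*5 = -15)
X(Y, H) = -15*H
(468 + 227)/(401 + X(22, 10)) = (468 + 227)/(401 - 15*10) = 695/(401 - 150) = 695/251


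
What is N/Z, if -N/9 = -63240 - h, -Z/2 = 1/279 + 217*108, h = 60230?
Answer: -31003317/1307729 ≈ -23.708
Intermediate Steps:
Z = -13077290/279 (Z = -2*(1/279 + 217*108) = -2*(1/279 + 23436) = -2*6538645/279 = -13077290/279 ≈ -46872.)
N = 1111230 (N = -9*(-63240 - 1*60230) = -9*(-63240 - 60230) = -9*(-123470) = 1111230)
N/Z = 1111230/(-13077290/279) = 1111230*(-279/13077290) = -31003317/1307729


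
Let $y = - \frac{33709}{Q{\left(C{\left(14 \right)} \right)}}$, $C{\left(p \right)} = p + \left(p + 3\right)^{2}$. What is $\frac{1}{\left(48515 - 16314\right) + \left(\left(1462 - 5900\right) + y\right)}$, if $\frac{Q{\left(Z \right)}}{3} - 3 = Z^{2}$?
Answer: $\frac{275436}{7646895959} \approx 3.6019 \cdot 10^{-5}$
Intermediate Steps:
$C{\left(p \right)} = p + \left(3 + p\right)^{2}$
$Q{\left(Z \right)} = 9 + 3 Z^{2}$
$y = - \frac{33709}{275436}$ ($y = - \frac{33709}{9 + 3 \left(14 + \left(3 + 14\right)^{2}\right)^{2}} = - \frac{33709}{9 + 3 \left(14 + 17^{2}\right)^{2}} = - \frac{33709}{9 + 3 \left(14 + 289\right)^{2}} = - \frac{33709}{9 + 3 \cdot 303^{2}} = - \frac{33709}{9 + 3 \cdot 91809} = - \frac{33709}{9 + 275427} = - \frac{33709}{275436} \approx -0.12238$)
$\frac{1}{\left(48515 - 16314\right) + \left(\left(1462 - 5900\right) + y\right)} = \frac{1}{\left(48515 - 16314\right) + \left(\left(1462 - 5900\right) - \frac{33709}{275436}\right)} = \frac{1}{32201 - \frac{1222418677}{275436}} = \frac{1}{\frac{7646895959}{275436}} = \frac{275436}{7646895959}$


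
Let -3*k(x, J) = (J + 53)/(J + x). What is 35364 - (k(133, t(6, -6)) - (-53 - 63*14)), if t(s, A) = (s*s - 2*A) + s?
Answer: 19314776/561 ≈ 34429.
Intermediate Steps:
t(s, A) = s + s**2 - 2*A (t(s, A) = (s**2 - 2*A) + s = s + s**2 - 2*A)
k(x, J) = -(53 + J)/(3*(J + x)) (k(x, J) = -(J + 53)/(3*(J + x)) = -(53 + J)/(3*(J + x)))
35364 - (k(133, t(6, -6)) - (-53 - 63*14)) = 35364 - ((-53 - (6 + 6**2 - 2*(-6)))/(3*((6 + 6**2 - 2*(-6)) + 133)) - (-53 - 63*14)) = 35364 - ((-53 - (6 + 36 + 12))/(3*((6 + 36 + 12) + 133)) - (-53 - 882)) = 35364 - ((-53 - 1*54)/(3*(54 + 133)) - 1*(-935)) = 35364 - ((1/3)*(-53 - 54)/187 + 935) = 35364 - ((1/3)*(1/187)*(-107) + 935) = 35364 - (-107/561 + 935) = 35364 - 1*524428/561 = 35364 - 524428/561 = 19314776/561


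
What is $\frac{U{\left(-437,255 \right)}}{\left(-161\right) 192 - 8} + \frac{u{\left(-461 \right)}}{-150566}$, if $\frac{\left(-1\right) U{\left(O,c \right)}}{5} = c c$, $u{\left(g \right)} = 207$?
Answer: $\frac{4894637031}{465550072} \approx 10.514$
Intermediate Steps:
$U{\left(O,c \right)} = - 5 c^{2}$ ($U{\left(O,c \right)} = - 5 c c = - 5 c^{2}$)
$\frac{U{\left(-437,255 \right)}}{\left(-161\right) 192 - 8} + \frac{u{\left(-461 \right)}}{-150566} = \frac{\left(-5\right) 255^{2}}{\left(-161\right) 192 - 8} + \frac{207}{-150566} = \frac{\left(-5\right) 65025}{-30912 + \left(1 - 9\right)} + 207 \left(- \frac{1}{150566}\right) = - \frac{325125}{-30912 - 8} - \frac{207}{150566} = - \frac{325125}{-30920} - \frac{207}{150566} = \left(-325125\right) \left(- \frac{1}{30920}\right) - \frac{207}{150566} = \frac{65025}{6184} - \frac{207}{150566} = \frac{4894637031}{465550072}$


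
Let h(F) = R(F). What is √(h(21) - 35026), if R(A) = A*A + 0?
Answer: I*√34585 ≈ 185.97*I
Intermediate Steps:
R(A) = A² (R(A) = A² + 0 = A²)
h(F) = F²
√(h(21) - 35026) = √(21² - 35026) = √(441 - 35026) = √(-34585) = I*√34585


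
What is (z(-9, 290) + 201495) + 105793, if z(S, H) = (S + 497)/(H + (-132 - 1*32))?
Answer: 19359388/63 ≈ 3.0729e+5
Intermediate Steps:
z(S, H) = (497 + S)/(-164 + H) (z(S, H) = (497 + S)/(H + (-132 - 32)) = (497 + S)/(H - 164) = (497 + S)/(-164 + H))
(z(-9, 290) + 201495) + 105793 = ((497 - 9)/(-164 + 290) + 201495) + 105793 = (488/126 + 201495) + 105793 = ((1/126)*488 + 201495) + 105793 = (244/63 + 201495) + 105793 = 12694429/63 + 105793 = 19359388/63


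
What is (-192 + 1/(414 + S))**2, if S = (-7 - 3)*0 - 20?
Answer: 5722468609/155236 ≈ 36863.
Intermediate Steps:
S = -20 (S = -10*0 - 20 = 0 - 20 = -20)
(-192 + 1/(414 + S))**2 = (-192 + 1/(414 - 20))**2 = (-192 + 1/394)**2 = (-75647/394)**2 = 5722468609/155236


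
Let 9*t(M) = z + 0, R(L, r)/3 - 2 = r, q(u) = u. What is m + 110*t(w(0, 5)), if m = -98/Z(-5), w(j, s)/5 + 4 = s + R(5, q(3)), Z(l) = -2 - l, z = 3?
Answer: 4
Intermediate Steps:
R(L, r) = 6 + 3*r
w(j, s) = 55 + 5*s (w(j, s) = -20 + 5*(s + (6 + 3*3)) = -20 + 5*(s + (6 + 9)) = -20 + 5*(s + 15) = -20 + 5*(15 + s) = -20 + (75 + 5*s) = 55 + 5*s)
t(M) = ⅓ (t(M) = (3 + 0)/9 = (⅑)*3 = ⅓)
m = -98/3 (m = -98/(-2 - 1*(-5)) = -98/(-2 + 5) = -98/3 ≈ -32.667)
m + 110*t(w(0, 5)) = -98/3 + 110*(⅓) = -98/3 + 110/3 = 4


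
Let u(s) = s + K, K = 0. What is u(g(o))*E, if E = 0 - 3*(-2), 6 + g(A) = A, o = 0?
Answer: -36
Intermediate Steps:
g(A) = -6 + A
u(s) = s (u(s) = s + 0 = s)
E = 6 (E = 0 + 6 = 6)
u(g(o))*E = (-6 + 0)*6 = -6*6 = -36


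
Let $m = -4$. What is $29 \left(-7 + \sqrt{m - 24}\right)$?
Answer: $-203 + 58 i \sqrt{7} \approx -203.0 + 153.45 i$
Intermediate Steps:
$29 \left(-7 + \sqrt{m - 24}\right) = 29 \left(-7 + \sqrt{-4 - 24}\right) = 29 \left(-7 + \sqrt{-28}\right) = 29 \left(-7 + 2 i \sqrt{7}\right) = -203 + 58 i \sqrt{7}$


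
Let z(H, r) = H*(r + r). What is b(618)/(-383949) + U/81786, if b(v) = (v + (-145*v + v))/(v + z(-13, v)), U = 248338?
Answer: 397286078942/130840220475 ≈ 3.0364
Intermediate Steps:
z(H, r) = 2*H*r (z(H, r) = H*(2*r) = 2*H*r)
b(v) = 143/25 (b(v) = (v + (-145*v + v))/(v + 2*(-13)*v) = (v - 144*v)/(v - 26*v) = (-143*v)/((-25*v)) = (-143*v)*(-1/(25*v)) = 143/25)
b(618)/(-383949) + U/81786 = (143/25)/(-383949) + 248338/81786 = (143/25)*(-1/383949) + 248338*(1/81786) = -143/9598725 + 124169/40893 = 397286078942/130840220475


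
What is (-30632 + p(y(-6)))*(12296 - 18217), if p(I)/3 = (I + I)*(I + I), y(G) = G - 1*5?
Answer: 172774780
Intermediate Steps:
y(G) = -5 + G (y(G) = G - 5 = -5 + G)
p(I) = 12*I² (p(I) = 3*((I + I)*(I + I)) = 3*((2*I)*(2*I)) = 3*(4*I²) = 12*I²)
(-30632 + p(y(-6)))*(12296 - 18217) = (-30632 + 12*(-5 - 6)²)*(12296 - 18217) = (-30632 + 12*(-11)²)*(-5921) = (-30632 + 12*121)*(-5921) = (-30632 + 1452)*(-5921) = -29180*(-5921) = 172774780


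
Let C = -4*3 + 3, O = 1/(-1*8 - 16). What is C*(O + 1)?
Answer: -69/8 ≈ -8.6250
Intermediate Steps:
O = -1/24 (O = 1/(-8 - 16) = 1/(-24) = -1/24 ≈ -0.041667)
C = -9 (C = -12 + 3 = -9)
C*(O + 1) = -9*(-1/24 + 1) = -9*23/24 = -69/8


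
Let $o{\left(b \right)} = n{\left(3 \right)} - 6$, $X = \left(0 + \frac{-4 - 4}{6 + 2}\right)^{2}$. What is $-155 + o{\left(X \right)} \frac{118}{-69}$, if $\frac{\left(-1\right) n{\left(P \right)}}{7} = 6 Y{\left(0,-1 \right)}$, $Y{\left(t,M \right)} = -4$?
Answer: $- \frac{9937}{23} \approx -432.04$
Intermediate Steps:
$X = 1$ ($X = \left(0 - \frac{8}{8}\right)^{2} = \left(0 - 1\right)^{2} = \left(-1\right)^{2} = 1$)
$n{\left(P \right)} = 168$ ($n{\left(P \right)} = - 7 \cdot 6 \left(-4\right) = \left(-7\right) \left(-24\right) = 168$)
$o{\left(b \right)} = 162$ ($o{\left(b \right)} = 168 - 6 = 162$)
$-155 + o{\left(X \right)} \frac{118}{-69} = -155 + 162 \frac{118}{-69} = -155 + 162 \cdot 118 \left(- \frac{1}{69}\right) = -155 + 162 \left(- \frac{118}{69}\right) = -155 - \frac{6372}{23} = - \frac{9937}{23}$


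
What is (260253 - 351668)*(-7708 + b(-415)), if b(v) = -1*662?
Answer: 765143550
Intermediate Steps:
b(v) = -662
(260253 - 351668)*(-7708 + b(-415)) = (260253 - 351668)*(-7708 - 662) = -91415*(-8370) = 765143550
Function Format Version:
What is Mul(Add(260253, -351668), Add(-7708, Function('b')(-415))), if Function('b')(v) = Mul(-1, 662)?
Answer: 765143550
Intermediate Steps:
Function('b')(v) = -662
Mul(Add(260253, -351668), Add(-7708, Function('b')(-415))) = Mul(Add(260253, -351668), Add(-7708, -662)) = Mul(-91415, -8370) = 765143550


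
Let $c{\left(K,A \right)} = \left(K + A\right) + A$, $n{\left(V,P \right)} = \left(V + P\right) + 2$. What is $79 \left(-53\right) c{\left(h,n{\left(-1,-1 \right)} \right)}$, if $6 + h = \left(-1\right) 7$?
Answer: $54431$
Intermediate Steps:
$h = -13$ ($h = -6 - 7 = -13$)
$n{\left(V,P \right)} = 2 + P + V$ ($n{\left(V,P \right)} = \left(P + V\right) + 2 = 2 + P + V$)
$c{\left(K,A \right)} = K + 2 A$ ($c{\left(K,A \right)} = \left(A + K\right) + A = K + 2 A$)
$79 \left(-53\right) c{\left(h,n{\left(-1,-1 \right)} \right)} = 79 \left(-53\right) \left(-13 + 2 \left(2 - 1 - 1\right)\right) = - 4187 \left(-13 + 2 \cdot 0\right) = - 4187 \left(-13 + 0\right) = \left(-4187\right) \left(-13\right) = 54431$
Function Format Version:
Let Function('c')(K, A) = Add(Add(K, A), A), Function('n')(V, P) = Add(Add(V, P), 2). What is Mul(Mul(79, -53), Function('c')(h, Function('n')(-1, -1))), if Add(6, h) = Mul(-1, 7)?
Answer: 54431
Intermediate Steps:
h = -13 (h = Add(-6, Mul(-1, 7)) = Add(-6, -7) = -13)
Function('n')(V, P) = Add(2, P, V) (Function('n')(V, P) = Add(Add(P, V), 2) = Add(2, P, V))
Function('c')(K, A) = Add(K, Mul(2, A)) (Function('c')(K, A) = Add(Add(A, K), A) = Add(K, Mul(2, A)))
Mul(Mul(79, -53), Function('c')(h, Function('n')(-1, -1))) = Mul(Mul(79, -53), Add(-13, Mul(2, Add(2, -1, -1)))) = Mul(-4187, Add(-13, Mul(2, 0))) = Mul(-4187, Add(-13, 0)) = Mul(-4187, -13) = 54431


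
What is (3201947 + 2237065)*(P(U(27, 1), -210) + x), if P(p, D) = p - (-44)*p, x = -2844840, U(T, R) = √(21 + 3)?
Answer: -15473118898080 + 489511080*√6 ≈ -1.5472e+13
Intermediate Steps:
U(T, R) = 2*√6 (U(T, R) = √24 = 2*√6)
P(p, D) = 45*p (P(p, D) = p + 44*p = 45*p)
(3201947 + 2237065)*(P(U(27, 1), -210) + x) = (3201947 + 2237065)*(45*(2*√6) - 2844840) = 5439012*(90*√6 - 2844840) = 5439012*(-2844840 + 90*√6) = -15473118898080 + 489511080*√6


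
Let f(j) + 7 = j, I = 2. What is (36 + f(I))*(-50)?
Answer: -1550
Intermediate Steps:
f(j) = -7 + j
(36 + f(I))*(-50) = (36 + (-7 + 2))*(-50) = (36 - 5)*(-50) = 31*(-50) = -1550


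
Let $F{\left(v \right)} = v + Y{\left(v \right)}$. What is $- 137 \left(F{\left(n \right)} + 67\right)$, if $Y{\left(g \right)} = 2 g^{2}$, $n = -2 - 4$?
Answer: $-18221$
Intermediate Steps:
$n = -6$
$F{\left(v \right)} = v + 2 v^{2}$
$- 137 \left(F{\left(n \right)} + 67\right) = - 137 \left(- 6 \left(1 + 2 \left(-6\right)\right) + 67\right) = - 137 \left(- 6 \left(1 - 12\right) + 67\right) = - 137 \left(\left(-6\right) \left(-11\right) + 67\right) = - 137 \left(66 + 67\right) = \left(-137\right) 133 = -18221$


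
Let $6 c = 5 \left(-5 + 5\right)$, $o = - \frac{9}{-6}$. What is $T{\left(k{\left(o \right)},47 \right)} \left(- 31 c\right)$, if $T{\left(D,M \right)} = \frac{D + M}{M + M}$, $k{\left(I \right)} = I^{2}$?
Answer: $0$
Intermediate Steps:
$o = \frac{3}{2}$ ($o = \left(-9\right) \left(- \frac{1}{6}\right) = \frac{3}{2} \approx 1.5$)
$c = 0$ ($c = \frac{5 \left(-5 + 5\right)}{6} = \frac{5 \cdot 0}{6} = \frac{1}{6} \cdot 0 = 0$)
$T{\left(D,M \right)} = \frac{D + M}{2 M}$
$T{\left(k{\left(o \right)},47 \right)} \left(- 31 c\right) = \frac{\left(\frac{3}{2}\right)^{2} + 47}{2 \cdot 47} \left(\left(-31\right) 0\right) = \frac{1}{2} \cdot \frac{1}{47} \left(\frac{9}{4} + 47\right) 0 = \frac{1}{2} \cdot \frac{1}{47} \cdot \frac{197}{4} \cdot 0 = \frac{197}{376} \cdot 0 = 0$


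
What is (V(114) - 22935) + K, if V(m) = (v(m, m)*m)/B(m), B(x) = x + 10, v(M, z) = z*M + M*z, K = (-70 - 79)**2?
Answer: 718018/31 ≈ 23162.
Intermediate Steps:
K = 22201 (K = (-149)**2 = 22201)
v(M, z) = 2*M*z (v(M, z) = M*z + M*z = 2*M*z)
B(x) = 10 + x
V(m) = 2*m**3/(10 + m) (V(m) = ((2*m*m)*m)/(10 + m) = ((2*m**2)*m)/(10 + m) = (2*m**3)/(10 + m) = 2*m**3/(10 + m))
(V(114) - 22935) + K = (2*114**3/(10 + 114) - 22935) + 22201 = (2*1481544/124 - 22935) + 22201 = (2*1481544*(1/124) - 22935) + 22201 = (740772/31 - 22935) + 22201 = 29787/31 + 22201 = 718018/31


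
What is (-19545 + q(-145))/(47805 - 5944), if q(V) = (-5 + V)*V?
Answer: 2205/41861 ≈ 0.052674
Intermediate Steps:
q(V) = V*(-5 + V)
(-19545 + q(-145))/(47805 - 5944) = (-19545 - 145*(-5 - 145))/(47805 - 5944) = (-19545 - 145*(-150))/41861 = (-19545 + 21750)*(1/41861) = 2205*(1/41861) = 2205/41861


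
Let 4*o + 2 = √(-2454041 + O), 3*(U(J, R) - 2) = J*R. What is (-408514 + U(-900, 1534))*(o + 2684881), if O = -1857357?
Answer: -2332387908916 - 217178*I*√4311398 ≈ -2.3324e+12 - 4.5095e+8*I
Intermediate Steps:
U(J, R) = 2 + J*R/3 (U(J, R) = 2 + (J*R)/3 = 2 + J*R/3)
o = -½ + I*√4311398/4 (o = -½ + √(-2454041 - 1857357)/4 = -½ + √(-4311398)/4 = -½ + (I*√4311398)/4 = -½ + I*√4311398/4 ≈ -0.5 + 519.1*I)
(-408514 + U(-900, 1534))*(o + 2684881) = (-408514 + (2 + (⅓)*(-900)*1534))*((-½ + I*√4311398/4) + 2684881) = (-408514 + (2 - 460200))*(5369761/2 + I*√4311398/4) = (-408514 - 460198)*(5369761/2 + I*√4311398/4) = -868712*(5369761/2 + I*√4311398/4) = -2332387908916 - 217178*I*√4311398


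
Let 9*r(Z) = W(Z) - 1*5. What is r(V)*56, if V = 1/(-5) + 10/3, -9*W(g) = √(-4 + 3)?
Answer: -280/9 - 56*I/81 ≈ -31.111 - 0.69136*I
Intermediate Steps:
W(g) = -I/9 (W(g) = -√(-4 + 3)/9 = -I/9)
V = 47/15 (V = 1*(-⅕) + 10*(⅓) = -⅕ + 10/3 = 47/15 ≈ 3.1333)
r(Z) = -5/9 - I/81 (r(Z) = (-I/9 - 1*5)/9 = (-I/9 - 5)/9 = (-5 - I/9)/9 = -5/9 - I/81)
r(V)*56 = (-5/9 - I/81)*56 = -280/9 - 56*I/81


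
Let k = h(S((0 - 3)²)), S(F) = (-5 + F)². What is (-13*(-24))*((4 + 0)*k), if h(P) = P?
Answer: 19968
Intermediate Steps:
k = 16 (k = (-5 + (0 - 3)²)² = (-5 + (-3)²)² = (-5 + 9)² = 4² = 16)
(-13*(-24))*((4 + 0)*k) = (-13*(-24))*((4 + 0)*16) = 312*(4*16) = 312*64 = 19968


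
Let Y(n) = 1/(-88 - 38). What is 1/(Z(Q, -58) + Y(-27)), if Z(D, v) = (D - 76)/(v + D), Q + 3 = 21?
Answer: 1260/1817 ≈ 0.69345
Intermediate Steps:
Q = 18 (Q = -3 + 21 = 18)
Y(n) = -1/126 (Y(n) = 1/(-126) = -1/126)
Z(D, v) = (-76 + D)/(D + v)
1/(Z(Q, -58) + Y(-27)) = 1/((-76 + 18)/(18 - 58) - 1/126) = 1/(-58/(-40) - 1/126) = 1/(-1/40*(-58) - 1/126) = 1/(29/20 - 1/126) = 1/(1817/1260) = 1260/1817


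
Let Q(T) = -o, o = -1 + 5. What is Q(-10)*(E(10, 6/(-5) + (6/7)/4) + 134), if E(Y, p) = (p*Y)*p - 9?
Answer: -132022/245 ≈ -538.87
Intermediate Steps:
o = 4
E(Y, p) = -9 + Y*p² (E(Y, p) = (Y*p)*p - 9 = Y*p² - 9 = -9 + Y*p²)
Q(T) = -4 (Q(T) = -1*4 = -4)
Q(-10)*(E(10, 6/(-5) + (6/7)/4) + 134) = -4*((-9 + 10*(6/(-5) + (6/7)/4)²) + 134) = -4*((-9 + 10*(6*(-⅕) + (6*(⅐))*(¼))²) + 134) = -4*((-9 + 10*(-6/5 + (6/7)*(¼))²) + 134) = -4*((-9 + 10*(-6/5 + 3/14)²) + 134) = -4*((-9 + 10*(-69/70)²) + 134) = -4*((-9 + 10*(4761/4900)) + 134) = -4*((-9 + 4761/490) + 134) = -4*(351/490 + 134) = -4*66011/490 = -132022/245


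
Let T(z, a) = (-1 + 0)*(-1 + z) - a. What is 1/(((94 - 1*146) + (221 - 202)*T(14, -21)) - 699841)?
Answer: -1/699741 ≈ -1.4291e-6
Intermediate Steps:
T(z, a) = 1 - a - z (T(z, a) = -(-1 + z) - a = (1 - z) - a = 1 - a - z)
1/(((94 - 1*146) + (221 - 202)*T(14, -21)) - 699841) = 1/(((94 - 1*146) + (221 - 202)*(1 - 1*(-21) - 1*14)) - 699841) = 1/(((94 - 146) + 19*(1 + 21 - 14)) - 699841) = 1/((-52 + 19*8) - 699841) = 1/((-52 + 152) - 699841) = 1/(100 - 699841) = 1/(-699741) = -1/699741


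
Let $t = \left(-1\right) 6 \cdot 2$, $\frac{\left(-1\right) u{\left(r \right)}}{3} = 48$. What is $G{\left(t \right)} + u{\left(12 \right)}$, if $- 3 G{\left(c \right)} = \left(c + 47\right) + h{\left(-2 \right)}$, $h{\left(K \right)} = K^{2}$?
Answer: $-157$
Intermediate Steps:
$u{\left(r \right)} = -144$ ($u{\left(r \right)} = \left(-3\right) 48 = -144$)
$t = -12$ ($t = \left(-6\right) 2 = -12$)
$G{\left(c \right)} = -17 - \frac{c}{3}$ ($G{\left(c \right)} = - \frac{\left(c + 47\right) + \left(-2\right)^{2}}{3} = - \frac{\left(47 + c\right) + 4}{3} = - \frac{51 + c}{3} = -17 - \frac{c}{3}$)
$G{\left(t \right)} + u{\left(12 \right)} = \left(-17 - -4\right) - 144 = \left(-17 + 4\right) - 144 = -13 - 144 = -157$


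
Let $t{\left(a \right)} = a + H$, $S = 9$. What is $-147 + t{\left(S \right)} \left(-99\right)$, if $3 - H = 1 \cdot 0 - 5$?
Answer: $-1830$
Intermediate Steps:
$H = 8$ ($H = 3 - \left(1 \cdot 0 - 5\right) = 3 - \left(0 - 5\right) = 3 - -5 = 3 + 5 = 8$)
$t{\left(a \right)} = 8 + a$ ($t{\left(a \right)} = a + 8 = 8 + a$)
$-147 + t{\left(S \right)} \left(-99\right) = -147 + \left(8 + 9\right) \left(-99\right) = -147 + 17 \left(-99\right) = -147 - 1683 = -1830$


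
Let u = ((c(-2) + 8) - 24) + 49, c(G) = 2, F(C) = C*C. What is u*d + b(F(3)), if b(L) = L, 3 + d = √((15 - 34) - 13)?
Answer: -96 + 140*I*√2 ≈ -96.0 + 197.99*I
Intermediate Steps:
F(C) = C²
d = -3 + 4*I*√2 (d = -3 + √((15 - 34) - 13) = -3 + √(-19 - 13) = -3 + √(-32) = -3 + 4*I*√2 ≈ -3.0 + 5.6569*I)
u = 35 (u = ((2 + 8) - 24) + 49 = (10 - 24) + 49 = -14 + 49 = 35)
u*d + b(F(3)) = 35*(-3 + 4*I*√2) + 3² = (-105 + 140*I*√2) + 9 = -96 + 140*I*√2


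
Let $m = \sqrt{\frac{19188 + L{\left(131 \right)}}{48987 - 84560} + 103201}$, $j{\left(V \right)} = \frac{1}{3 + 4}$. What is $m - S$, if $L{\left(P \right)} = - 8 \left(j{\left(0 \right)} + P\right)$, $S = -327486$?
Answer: $327486 + \frac{\sqrt{6399098931140629}}{249011} \approx 3.2781 \cdot 10^{5}$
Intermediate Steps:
$j{\left(V \right)} = \frac{1}{7}$
$L{\left(P \right)} = - \frac{8}{7} - 8 P$ ($L{\left(P \right)} = - 8 \left(\frac{1}{7} + P\right) = - \frac{8}{7} - 8 P$)
$m = \frac{\sqrt{6399098931140629}}{249011}$ ($m = \sqrt{\frac{19188 - \frac{7344}{7}}{48987 - 84560} + 103201} = \sqrt{\frac{19188 - \frac{7344}{7}}{-35573} + 103201} = \sqrt{\left(19188 - \frac{7344}{7}\right) \left(- \frac{1}{35573}\right) + 103201} = \sqrt{\frac{126972}{7} \left(- \frac{1}{35573}\right) + 103201} = \sqrt{- \frac{126972}{249011} + 103201} = \sqrt{\frac{25698057239}{249011}} = \frac{\sqrt{6399098931140629}}{249011} \approx 321.25$)
$m - S = \frac{\sqrt{6399098931140629}}{249011} - -327486 = \frac{\sqrt{6399098931140629}}{249011} + 327486 = 327486 + \frac{\sqrt{6399098931140629}}{249011}$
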